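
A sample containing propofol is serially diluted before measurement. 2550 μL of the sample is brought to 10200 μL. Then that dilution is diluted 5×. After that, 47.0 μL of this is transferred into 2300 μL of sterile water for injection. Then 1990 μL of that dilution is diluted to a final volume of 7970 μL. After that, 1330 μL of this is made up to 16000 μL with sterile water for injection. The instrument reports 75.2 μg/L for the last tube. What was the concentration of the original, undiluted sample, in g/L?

Overall dilution factor = 4 × 5 × 49.94 × 4.005 × 12.03 = 4.81 × 10⁴.
Original = 75.2 μg/L × 4.81 × 10⁴ = 3.62 × 10⁶ μg/L = 3.62 g/L.

3.62 g/L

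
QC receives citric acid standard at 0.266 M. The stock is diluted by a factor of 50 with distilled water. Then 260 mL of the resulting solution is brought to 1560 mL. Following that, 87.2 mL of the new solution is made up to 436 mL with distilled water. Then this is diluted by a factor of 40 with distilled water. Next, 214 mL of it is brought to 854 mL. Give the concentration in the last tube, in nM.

1110 nM

Overall dilution factor = 50 × 6 × 5 × 40 × 3.991 = 2.39 × 10⁵.
0.266 M / 2.39 × 10⁵ = 1.11 × 10⁻⁶ M = 1110 nM.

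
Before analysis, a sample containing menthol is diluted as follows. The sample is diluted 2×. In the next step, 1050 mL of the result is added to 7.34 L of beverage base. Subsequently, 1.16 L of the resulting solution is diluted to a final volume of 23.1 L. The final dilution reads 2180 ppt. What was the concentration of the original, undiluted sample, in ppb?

Overall dilution factor = 2 × 7.990 × 19.91 = 318.
Original = 2180 ppt × 318 = 6.94 × 10⁵ ppt = 694 ppb.

694 ppb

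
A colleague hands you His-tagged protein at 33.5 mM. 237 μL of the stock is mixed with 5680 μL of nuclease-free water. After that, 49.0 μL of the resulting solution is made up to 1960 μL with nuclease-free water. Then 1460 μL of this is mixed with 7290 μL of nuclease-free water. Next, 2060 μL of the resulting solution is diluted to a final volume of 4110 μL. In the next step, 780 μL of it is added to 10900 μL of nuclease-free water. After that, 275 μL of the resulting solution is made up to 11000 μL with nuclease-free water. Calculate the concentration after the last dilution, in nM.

4.68 nM

Overall dilution factor = 24.97 × 40 × 5.993 × 1.995 × 14.97 × 40 = 7.15 × 10⁶.
33.5 mM / 7.15 × 10⁶ = 4.68 × 10⁻⁶ mM = 4.68 nM.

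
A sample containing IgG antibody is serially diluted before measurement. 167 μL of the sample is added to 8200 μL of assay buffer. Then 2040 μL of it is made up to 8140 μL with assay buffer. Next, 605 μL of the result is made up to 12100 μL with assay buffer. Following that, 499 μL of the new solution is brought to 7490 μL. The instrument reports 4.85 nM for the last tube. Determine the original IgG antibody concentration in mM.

0.291 mM

Overall dilution factor = 50.10 × 3.990 × 20 × 15.01 = 6.00 × 10⁴.
Original = 4.85 nM × 6.00 × 10⁴ = 2.91 × 10⁵ nM = 0.291 mM.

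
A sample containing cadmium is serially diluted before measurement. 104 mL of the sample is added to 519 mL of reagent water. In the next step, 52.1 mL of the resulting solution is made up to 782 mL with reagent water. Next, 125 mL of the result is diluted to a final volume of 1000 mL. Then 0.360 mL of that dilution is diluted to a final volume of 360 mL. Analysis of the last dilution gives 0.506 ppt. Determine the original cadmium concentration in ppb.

Overall dilution factor = 5.990 × 15.01 × 8 × 1000 = 7.19 × 10⁵.
Original = 0.506 ppt × 7.19 × 10⁵ = 3.64 × 10⁵ ppt = 364 ppb.

364 ppb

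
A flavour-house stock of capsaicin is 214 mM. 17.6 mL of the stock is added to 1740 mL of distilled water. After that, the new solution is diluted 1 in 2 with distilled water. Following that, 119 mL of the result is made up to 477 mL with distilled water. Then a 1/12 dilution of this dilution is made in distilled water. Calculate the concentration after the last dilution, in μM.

22.3 μM

Overall dilution factor = 99.86 × 2 × 4.008 × 12 = 9607.
214 mM / 9607 = 0.0223 mM = 22.3 μM.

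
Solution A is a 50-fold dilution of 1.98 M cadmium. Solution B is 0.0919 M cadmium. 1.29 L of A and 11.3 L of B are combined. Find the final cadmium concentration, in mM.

C_A = 1.98 M / 50 = 0.0396 M.
C_mix = (C_A·V_A + C_B·V_B)/(V_A + V_B) = (0.0396×1.29 + 0.0919×11.3) / 12.59 = 0.0865 M = 86.5 mM.

86.5 mM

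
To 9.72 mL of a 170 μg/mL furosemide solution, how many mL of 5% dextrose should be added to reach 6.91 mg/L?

6.91 mg/L = 6.91 μg/mL.
V₂ = C₁V₁/C₂ = 170 × 9.72 / 6.91 = 239 mL.
Diluent to add = V₂ − V₁ = 239 − 9.72 = 229 mL.

229 mL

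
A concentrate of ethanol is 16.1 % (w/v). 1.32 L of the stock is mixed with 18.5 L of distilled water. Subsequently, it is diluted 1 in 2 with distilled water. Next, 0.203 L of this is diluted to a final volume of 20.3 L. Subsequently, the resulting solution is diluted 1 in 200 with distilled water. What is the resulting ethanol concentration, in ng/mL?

268 ng/mL

Overall dilution factor = 15.02 × 2 × 100 × 200 = 6.01 × 10⁵.
16.1 % (w/v) / 6.01 × 10⁵ = 2.68 × 10⁻⁵ % (w/v) = 268 ng/mL.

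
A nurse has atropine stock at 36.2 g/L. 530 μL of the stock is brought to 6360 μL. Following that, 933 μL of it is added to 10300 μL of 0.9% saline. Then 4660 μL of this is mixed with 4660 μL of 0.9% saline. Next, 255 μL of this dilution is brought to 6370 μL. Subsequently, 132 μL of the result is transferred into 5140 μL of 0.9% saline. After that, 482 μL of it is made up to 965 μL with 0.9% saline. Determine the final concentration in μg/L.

62.7 μg/L

Overall dilution factor = 12 × 12.04 × 2 × 24.98 × 39.94 × 2.002 = 5.77 × 10⁵.
36.2 g/L / 5.77 × 10⁵ = 6.27 × 10⁻⁵ g/L = 62.7 μg/L.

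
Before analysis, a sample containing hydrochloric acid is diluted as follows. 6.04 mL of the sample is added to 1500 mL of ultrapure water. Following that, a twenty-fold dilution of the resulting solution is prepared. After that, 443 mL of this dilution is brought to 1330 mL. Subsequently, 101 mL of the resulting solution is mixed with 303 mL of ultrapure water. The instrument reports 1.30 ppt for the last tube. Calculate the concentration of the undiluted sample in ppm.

Overall dilution factor = 249.3 × 20 × 3.002 × 4 = 5.99 × 10⁴.
Original = 1.30 ppt × 5.99 × 10⁴ = 7.79 × 10⁴ ppt = 0.0779 ppm.

0.0779 ppm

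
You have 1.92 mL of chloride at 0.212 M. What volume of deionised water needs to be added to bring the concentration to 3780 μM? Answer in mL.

106 mL

3780 μM = 3.78 × 10⁻³ M.
V₂ = C₁V₁/C₂ = 0.212 × 1.92 / 3.78 × 10⁻³ = 108 mL.
Diluent to add = V₂ − V₁ = 108 − 1.92 = 106 mL.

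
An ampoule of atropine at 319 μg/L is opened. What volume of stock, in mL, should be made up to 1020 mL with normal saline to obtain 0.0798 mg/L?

255 mL

0.0798 mg/L = 79.8 μg/L.
V₁ = C₂V₂/C₁ = 79.8 × 1020 / 319 = 255 mL.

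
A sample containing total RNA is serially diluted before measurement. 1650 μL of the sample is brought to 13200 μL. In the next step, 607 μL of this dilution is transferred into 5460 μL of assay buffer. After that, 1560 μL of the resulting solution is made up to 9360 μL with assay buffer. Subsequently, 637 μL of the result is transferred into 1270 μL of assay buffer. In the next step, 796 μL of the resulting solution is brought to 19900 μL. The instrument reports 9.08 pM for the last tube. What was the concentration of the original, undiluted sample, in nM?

Overall dilution factor = 8 × 9.995 × 6 × 2.994 × 25 = 3.59 × 10⁴.
Original = 9.08 pM × 3.59 × 10⁴ = 3.26 × 10⁵ pM = 326 nM.

326 nM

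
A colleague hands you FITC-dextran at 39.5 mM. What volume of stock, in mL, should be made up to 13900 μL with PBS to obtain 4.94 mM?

1.74 mL

V₁ = C₂V₂/C₁ = 4.94 × 13900 / 39.5 = 1738 μL = 1.74 mL.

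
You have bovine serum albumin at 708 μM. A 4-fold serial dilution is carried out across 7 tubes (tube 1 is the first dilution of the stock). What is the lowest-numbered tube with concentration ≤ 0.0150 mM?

Tube n has concentration 708 μM / 4ⁿ.
Need 4ⁿ ≥ 708 μM / 0.0150 mM = 47.2, so n ≥ 2.78.
First such tube: n = 3.

tube 3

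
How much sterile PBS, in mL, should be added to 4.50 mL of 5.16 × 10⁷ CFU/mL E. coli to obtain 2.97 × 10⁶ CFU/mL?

73.7 mL

V₂ = C₁V₁/C₂ = 5.16 × 10⁷ × 4.50 / 2.97 × 10⁶ = 78.2 mL.
Diluent to add = V₂ − V₁ = 78.2 − 4.50 = 73.7 mL.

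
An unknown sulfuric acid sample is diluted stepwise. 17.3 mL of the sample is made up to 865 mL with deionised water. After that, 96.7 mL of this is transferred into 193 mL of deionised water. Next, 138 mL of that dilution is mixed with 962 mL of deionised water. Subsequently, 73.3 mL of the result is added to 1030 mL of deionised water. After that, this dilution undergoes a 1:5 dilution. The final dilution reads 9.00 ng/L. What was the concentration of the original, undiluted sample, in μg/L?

809 μg/L

Overall dilution factor = 50 × 2.996 × 7.971 × 15.05 × 5 = 8.99 × 10⁴.
Original = 9.00 ng/L × 8.99 × 10⁴ = 8.09 × 10⁵ ng/L = 809 μg/L.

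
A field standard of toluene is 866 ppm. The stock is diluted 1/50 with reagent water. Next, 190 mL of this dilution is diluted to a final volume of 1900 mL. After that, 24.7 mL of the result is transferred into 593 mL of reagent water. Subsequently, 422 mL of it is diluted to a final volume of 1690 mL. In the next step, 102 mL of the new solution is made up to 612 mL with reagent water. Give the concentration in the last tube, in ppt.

2880 ppt

Overall dilution factor = 50 × 10 × 25.01 × 4.005 × 6 = 3.00 × 10⁵.
866 ppm / 3.00 × 10⁵ = 2.88 × 10⁻³ ppm = 2880 ppt.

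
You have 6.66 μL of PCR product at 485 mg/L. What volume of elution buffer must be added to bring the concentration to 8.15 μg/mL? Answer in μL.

390 μL

8.15 μg/mL = 8.15 mg/L.
V₂ = C₁V₁/C₂ = 485 × 6.66 / 8.15 = 396 μL.
Diluent to add = V₂ − V₁ = 396 − 6.66 = 390 μL.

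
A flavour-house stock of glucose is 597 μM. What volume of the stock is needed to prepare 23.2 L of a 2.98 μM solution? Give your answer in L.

V₁ = C₂V₂/C₁ = 2.98 × 23.2 / 597 = 0.116 L.

0.116 L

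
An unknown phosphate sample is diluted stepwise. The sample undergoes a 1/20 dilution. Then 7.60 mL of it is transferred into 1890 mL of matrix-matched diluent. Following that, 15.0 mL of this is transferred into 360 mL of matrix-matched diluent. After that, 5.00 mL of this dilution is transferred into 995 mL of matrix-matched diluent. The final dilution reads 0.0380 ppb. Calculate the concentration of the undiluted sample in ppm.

949 ppm

Overall dilution factor = 20 × 249.7 × 25 × 200 = 2.50 × 10⁷.
Original = 0.0380 ppb × 2.50 × 10⁷ = 9.49 × 10⁵ ppb = 949 ppm.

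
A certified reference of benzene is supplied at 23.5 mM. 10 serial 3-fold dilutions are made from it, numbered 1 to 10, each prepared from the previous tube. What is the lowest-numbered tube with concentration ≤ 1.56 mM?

tube 3

Tube n has concentration 23.5 mM / 3ⁿ.
Need 3ⁿ ≥ 23.5 mM / 1.56 mM = 15.1, so n ≥ 2.47.
First such tube: n = 3.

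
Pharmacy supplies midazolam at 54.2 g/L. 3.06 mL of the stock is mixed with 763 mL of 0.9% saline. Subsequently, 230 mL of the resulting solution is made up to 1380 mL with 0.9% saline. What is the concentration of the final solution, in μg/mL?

36.1 μg/mL

Overall dilution factor = 250.3 × 6 = 1502.
54.2 g/L / 1502 = 0.0361 g/L = 36.1 μg/mL.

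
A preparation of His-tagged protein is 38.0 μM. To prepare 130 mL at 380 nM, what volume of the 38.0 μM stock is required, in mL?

380 nM = 0.380 μM.
V₁ = C₂V₂/C₁ = 0.380 × 130 / 38.0 = 1.30 mL.

1.30 mL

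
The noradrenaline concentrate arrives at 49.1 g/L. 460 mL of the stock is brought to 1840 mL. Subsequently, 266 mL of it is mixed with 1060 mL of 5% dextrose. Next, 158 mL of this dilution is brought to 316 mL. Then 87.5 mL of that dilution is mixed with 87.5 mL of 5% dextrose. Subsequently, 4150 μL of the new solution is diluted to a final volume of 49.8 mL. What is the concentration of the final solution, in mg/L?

Overall dilution factor = 4 × 4.985 × 2 × 2 × 12 = 957.
49.1 g/L / 957 = 0.0513 g/L = 51.3 mg/L.

51.3 mg/L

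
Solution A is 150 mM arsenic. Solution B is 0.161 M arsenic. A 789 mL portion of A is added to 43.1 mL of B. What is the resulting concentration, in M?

0.151 M

C_B = 0.161 M = 161 mM.
C_mix = (C_A·V_A + C_B·V_B)/(V_A + V_B) = (150×789 + 161×43.1) / 832.1 = 151 mM = 0.151 M.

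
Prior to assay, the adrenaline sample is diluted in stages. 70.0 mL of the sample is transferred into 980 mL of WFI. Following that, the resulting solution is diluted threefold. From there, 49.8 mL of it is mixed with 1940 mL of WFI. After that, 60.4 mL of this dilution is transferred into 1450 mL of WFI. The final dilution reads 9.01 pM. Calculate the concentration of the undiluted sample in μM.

0.405 μM

Overall dilution factor = 15 × 3 × 39.96 × 25.01 = 4.50 × 10⁴.
Original = 9.01 pM × 4.50 × 10⁴ = 4.05 × 10⁵ pM = 0.405 μM.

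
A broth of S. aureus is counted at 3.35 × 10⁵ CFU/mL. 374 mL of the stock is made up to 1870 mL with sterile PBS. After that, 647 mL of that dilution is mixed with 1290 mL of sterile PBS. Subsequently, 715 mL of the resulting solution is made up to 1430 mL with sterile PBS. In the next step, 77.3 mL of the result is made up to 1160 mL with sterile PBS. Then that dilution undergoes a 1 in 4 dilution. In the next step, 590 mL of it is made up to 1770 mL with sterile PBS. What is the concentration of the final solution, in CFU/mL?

Overall dilution factor = 5 × 2.994 × 2 × 15.01 × 4 × 3 = 5391.
3.35 × 10⁵ CFU/mL / 5391 = 62.1 CFU/mL.

62.1 CFU/mL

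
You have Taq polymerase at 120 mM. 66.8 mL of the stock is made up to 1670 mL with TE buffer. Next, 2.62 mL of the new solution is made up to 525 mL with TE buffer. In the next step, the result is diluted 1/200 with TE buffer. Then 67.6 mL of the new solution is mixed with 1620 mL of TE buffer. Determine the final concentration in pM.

4800 pM

Overall dilution factor = 25 × 200.4 × 200 × 24.96 = 2.50 × 10⁷.
120 mM / 2.50 × 10⁷ = 4.80 × 10⁻⁶ mM = 4800 pM.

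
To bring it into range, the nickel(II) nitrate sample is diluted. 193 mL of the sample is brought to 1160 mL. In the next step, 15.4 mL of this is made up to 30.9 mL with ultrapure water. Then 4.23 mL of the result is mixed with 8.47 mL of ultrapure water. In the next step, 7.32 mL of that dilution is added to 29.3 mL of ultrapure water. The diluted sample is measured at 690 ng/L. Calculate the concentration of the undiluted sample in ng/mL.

Overall dilution factor = 6.010 × 2.006 × 3.002 × 5.003 = 181.
Original = 690 ng/L × 181 = 1.25 × 10⁵ ng/L = 125 ng/mL.

125 ng/mL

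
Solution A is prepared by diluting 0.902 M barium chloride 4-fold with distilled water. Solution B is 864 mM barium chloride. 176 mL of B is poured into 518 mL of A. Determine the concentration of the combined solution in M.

0.387 M

C_A = 0.902 M / 4 = 0.226 M.
C_B = 864 mM = 0.864 M.
C_mix = (C_A·V_A + C_B·V_B)/(V_A + V_B) = (0.226×518 + 0.864×176) / 694.0 = 0.387 M.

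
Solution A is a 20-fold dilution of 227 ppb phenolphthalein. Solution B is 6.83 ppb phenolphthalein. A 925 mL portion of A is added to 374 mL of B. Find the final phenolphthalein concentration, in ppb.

10.0 ppb

C_A = 227 ppb / 20 = 11.3 ppb.
C_mix = (C_A·V_A + C_B·V_B)/(V_A + V_B) = (11.3×925 + 6.83×374) / 1299 = 10.0 ppb.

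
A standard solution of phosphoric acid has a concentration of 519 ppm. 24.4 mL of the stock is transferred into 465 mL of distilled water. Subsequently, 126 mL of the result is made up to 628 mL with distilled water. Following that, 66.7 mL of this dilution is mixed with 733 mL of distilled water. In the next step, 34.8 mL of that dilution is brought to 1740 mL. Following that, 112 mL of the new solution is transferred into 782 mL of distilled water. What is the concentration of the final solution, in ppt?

Overall dilution factor = 20.06 × 4.984 × 11.99 × 50 × 7.982 = 4.78 × 10⁵.
519 ppm / 4.78 × 10⁵ = 1.08 × 10⁻³ ppm = 1080 ppt.

1080 ppt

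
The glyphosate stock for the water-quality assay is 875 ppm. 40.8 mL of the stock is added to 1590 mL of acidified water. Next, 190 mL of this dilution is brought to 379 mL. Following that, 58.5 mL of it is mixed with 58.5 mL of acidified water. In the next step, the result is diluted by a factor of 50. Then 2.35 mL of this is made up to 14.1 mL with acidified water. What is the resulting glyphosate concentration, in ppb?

Overall dilution factor = 39.97 × 1.995 × 2 × 50 × 6 = 4.78 × 10⁴.
875 ppm / 4.78 × 10⁴ = 0.0183 ppm = 18.3 ppb.

18.3 ppb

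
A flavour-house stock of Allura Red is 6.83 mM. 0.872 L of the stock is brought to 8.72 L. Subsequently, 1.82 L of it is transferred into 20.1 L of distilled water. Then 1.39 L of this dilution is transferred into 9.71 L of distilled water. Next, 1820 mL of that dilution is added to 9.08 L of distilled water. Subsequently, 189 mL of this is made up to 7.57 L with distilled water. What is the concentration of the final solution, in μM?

Overall dilution factor = 10 × 12.04 × 7.986 × 5.989 × 40.05 = 2.31 × 10⁵.
6.83 mM / 2.31 × 10⁵ = 2.96 × 10⁻⁵ mM = 0.0296 μM.

0.0296 μM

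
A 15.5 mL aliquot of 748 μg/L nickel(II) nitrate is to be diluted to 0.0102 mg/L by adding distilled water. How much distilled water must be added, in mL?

0.0102 mg/L = 10.2 μg/L.
V₂ = C₁V₁/C₂ = 748 × 15.5 / 10.2 = 1137 mL.
Diluent to add = V₂ − V₁ = 1137 − 15.5 = 1120 mL.

1120 mL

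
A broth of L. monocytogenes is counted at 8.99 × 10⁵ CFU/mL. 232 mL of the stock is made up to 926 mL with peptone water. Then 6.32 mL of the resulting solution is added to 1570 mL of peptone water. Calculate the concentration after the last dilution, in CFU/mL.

903 CFU/mL

Overall dilution factor = 3.991 × 249.4 = 996.
8.99 × 10⁵ CFU/mL / 996 = 903 CFU/mL.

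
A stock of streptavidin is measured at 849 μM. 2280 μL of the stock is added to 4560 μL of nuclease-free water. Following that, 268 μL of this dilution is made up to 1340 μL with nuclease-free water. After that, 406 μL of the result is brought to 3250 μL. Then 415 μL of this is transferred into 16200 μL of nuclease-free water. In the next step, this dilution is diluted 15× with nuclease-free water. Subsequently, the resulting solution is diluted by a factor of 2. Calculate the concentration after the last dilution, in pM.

5890 pM

Overall dilution factor = 3 × 5 × 8.005 × 40.04 × 15 × 2 = 1.44 × 10⁵.
849 μM / 1.44 × 10⁵ = 5.89 × 10⁻³ μM = 5890 pM.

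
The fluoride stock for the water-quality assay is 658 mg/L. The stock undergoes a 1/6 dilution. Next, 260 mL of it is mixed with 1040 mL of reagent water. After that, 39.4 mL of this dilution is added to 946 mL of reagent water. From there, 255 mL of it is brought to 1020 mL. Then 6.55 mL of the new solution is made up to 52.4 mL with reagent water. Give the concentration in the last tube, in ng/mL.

27.4 ng/mL

Overall dilution factor = 6 × 5 × 25.01 × 4 × 8 = 2.40 × 10⁴.
658 mg/L / 2.40 × 10⁴ = 0.0274 mg/L = 27.4 ng/mL.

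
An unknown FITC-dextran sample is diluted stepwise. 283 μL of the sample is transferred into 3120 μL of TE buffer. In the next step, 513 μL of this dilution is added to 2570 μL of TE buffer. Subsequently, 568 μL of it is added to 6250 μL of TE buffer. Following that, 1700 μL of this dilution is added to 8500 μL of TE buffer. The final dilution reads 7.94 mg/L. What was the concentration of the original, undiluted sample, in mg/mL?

Overall dilution factor = 12.02 × 6.010 × 12.00 × 6 = 5205.
Original = 7.94 mg/L × 5205 = 4.13 × 10⁴ mg/L = 41.3 mg/mL.

41.3 mg/mL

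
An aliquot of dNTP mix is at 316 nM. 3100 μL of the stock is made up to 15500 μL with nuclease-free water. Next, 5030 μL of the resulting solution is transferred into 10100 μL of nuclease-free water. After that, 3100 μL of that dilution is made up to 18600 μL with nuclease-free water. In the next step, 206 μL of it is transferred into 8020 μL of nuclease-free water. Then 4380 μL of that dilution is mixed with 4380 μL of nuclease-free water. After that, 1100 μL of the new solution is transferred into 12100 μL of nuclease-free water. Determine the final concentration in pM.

Overall dilution factor = 5 × 3.008 × 6 × 39.93 × 2 × 12 = 8.65 × 10⁴.
316 nM / 8.65 × 10⁴ = 3.65 × 10⁻³ nM = 3.65 pM.

3.65 pM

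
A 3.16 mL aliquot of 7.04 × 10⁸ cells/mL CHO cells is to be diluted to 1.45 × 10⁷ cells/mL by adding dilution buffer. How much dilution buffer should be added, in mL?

V₂ = C₁V₁/C₂ = 7.04 × 10⁸ × 3.16 / 1.45 × 10⁷ = 153 mL.
Diluent to add = V₂ − V₁ = 153 − 3.16 = 150 mL.

150 mL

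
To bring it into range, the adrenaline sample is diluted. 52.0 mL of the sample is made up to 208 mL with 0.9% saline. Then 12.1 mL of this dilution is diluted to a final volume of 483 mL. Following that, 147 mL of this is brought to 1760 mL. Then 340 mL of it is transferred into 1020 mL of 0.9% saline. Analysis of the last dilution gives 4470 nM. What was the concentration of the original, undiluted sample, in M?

Overall dilution factor = 4 × 39.92 × 11.97 × 4 = 7647.
Original = 4470 nM × 7647 = 3.42 × 10⁷ nM = 0.0342 M.

0.0342 M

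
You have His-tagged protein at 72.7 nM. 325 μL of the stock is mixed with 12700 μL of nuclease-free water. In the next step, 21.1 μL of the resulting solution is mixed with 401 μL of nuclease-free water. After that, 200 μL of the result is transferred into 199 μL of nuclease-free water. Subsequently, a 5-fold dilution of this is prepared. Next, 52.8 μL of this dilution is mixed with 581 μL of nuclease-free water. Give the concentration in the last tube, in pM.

0.757 pM

Overall dilution factor = 40.08 × 20.00 × 1.995 × 5 × 12.00 = 9.60 × 10⁴.
72.7 nM / 9.60 × 10⁴ = 7.57 × 10⁻⁴ nM = 0.757 pM.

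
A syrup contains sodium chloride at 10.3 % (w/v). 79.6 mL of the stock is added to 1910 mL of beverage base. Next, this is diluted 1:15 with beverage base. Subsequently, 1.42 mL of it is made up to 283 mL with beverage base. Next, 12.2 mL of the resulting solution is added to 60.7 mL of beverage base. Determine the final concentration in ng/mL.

231 ng/mL

Overall dilution factor = 24.99 × 15 × 199.3 × 5.975 = 4.46 × 10⁵.
10.3 % (w/v) / 4.46 × 10⁵ = 2.31 × 10⁻⁵ % (w/v) = 231 ng/mL.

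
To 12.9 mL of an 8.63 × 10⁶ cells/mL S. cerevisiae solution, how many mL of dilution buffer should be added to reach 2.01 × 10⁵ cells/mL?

541 mL

V₂ = C₁V₁/C₂ = 8.63 × 10⁶ × 12.9 / 2.01 × 10⁵ = 554 mL.
Diluent to add = V₂ − V₁ = 554 − 12.9 = 541 mL.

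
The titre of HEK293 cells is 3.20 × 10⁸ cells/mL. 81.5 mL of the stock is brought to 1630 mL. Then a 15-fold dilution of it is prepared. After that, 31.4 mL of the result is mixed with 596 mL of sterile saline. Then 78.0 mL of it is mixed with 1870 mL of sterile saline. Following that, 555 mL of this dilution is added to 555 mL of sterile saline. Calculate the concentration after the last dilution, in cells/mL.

Overall dilution factor = 20 × 15 × 19.98 × 24.97 × 2 = 2.99 × 10⁵.
3.20 × 10⁸ cells/mL / 2.99 × 10⁵ = 1070 cells/mL.

1070 cells/mL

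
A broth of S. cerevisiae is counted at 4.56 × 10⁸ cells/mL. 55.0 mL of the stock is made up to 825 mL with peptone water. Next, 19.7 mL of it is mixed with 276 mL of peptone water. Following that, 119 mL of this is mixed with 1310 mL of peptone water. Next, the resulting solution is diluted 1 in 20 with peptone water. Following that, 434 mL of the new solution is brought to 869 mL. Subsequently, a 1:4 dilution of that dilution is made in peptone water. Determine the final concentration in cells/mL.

Overall dilution factor = 15 × 15.01 × 12.01 × 20 × 2.002 × 4 = 4.33 × 10⁵.
4.56 × 10⁸ cells/mL / 4.33 × 10⁵ = 1050 cells/mL.

1050 cells/mL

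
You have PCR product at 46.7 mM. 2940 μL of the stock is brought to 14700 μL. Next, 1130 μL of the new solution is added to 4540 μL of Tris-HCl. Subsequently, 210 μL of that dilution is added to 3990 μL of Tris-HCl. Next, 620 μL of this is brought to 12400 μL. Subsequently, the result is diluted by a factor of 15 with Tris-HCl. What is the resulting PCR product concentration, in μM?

0.310 μM

Overall dilution factor = 5 × 5.018 × 20 × 20 × 15 = 1.51 × 10⁵.
46.7 mM / 1.51 × 10⁵ = 3.10 × 10⁻⁴ mM = 0.310 μM.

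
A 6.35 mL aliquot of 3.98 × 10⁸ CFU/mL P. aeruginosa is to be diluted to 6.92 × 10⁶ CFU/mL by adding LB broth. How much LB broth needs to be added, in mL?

V₂ = C₁V₁/C₂ = 3.98 × 10⁸ × 6.35 / 6.92 × 10⁶ = 365 mL.
Diluent to add = V₂ − V₁ = 365 − 6.35 = 359 mL.

359 mL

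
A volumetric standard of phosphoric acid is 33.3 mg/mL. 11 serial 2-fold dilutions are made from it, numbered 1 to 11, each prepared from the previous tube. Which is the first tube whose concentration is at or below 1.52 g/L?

Tube n has concentration 33.3 mg/mL / 2ⁿ.
Need 2ⁿ ≥ 33.3 mg/mL / 1.52 g/L = 21.9, so n ≥ 4.45.
First such tube: n = 5.

tube 5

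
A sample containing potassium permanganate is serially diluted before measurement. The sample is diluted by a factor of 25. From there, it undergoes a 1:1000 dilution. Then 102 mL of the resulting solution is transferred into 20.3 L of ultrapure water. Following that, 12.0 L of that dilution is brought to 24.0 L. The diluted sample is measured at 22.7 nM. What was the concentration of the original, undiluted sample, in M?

Overall dilution factor = 25 × 1000 × 200.0 × 2 = 1.00 × 10⁷.
Original = 22.7 nM × 1.00 × 10⁷ = 2.27 × 10⁸ nM = 0.227 M.

0.227 M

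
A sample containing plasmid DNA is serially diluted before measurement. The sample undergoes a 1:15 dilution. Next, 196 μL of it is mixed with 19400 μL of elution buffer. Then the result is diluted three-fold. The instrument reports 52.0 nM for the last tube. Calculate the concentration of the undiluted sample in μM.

Overall dilution factor = 15 × 99.98 × 3 = 4499.
Original = 52.0 nM × 4499 = 2.34 × 10⁵ nM = 234 μM.

234 μM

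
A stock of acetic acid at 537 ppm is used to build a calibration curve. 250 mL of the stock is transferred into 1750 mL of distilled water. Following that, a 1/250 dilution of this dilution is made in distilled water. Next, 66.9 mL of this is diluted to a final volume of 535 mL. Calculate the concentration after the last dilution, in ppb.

Overall dilution factor = 8 × 250 × 7.997 = 1.60 × 10⁴.
537 ppm / 1.60 × 10⁴ = 0.0336 ppm = 33.6 ppb.

33.6 ppb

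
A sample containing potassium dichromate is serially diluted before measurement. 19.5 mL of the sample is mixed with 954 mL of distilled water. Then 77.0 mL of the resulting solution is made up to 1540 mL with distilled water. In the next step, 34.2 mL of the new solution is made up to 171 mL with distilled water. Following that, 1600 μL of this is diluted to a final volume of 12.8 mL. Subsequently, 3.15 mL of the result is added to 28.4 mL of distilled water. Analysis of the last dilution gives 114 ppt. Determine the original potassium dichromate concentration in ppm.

Overall dilution factor = 49.92 × 20 × 5 × 8 × 10.02 = 4.00 × 10⁵.
Original = 114 ppt × 4.00 × 10⁵ = 4.56 × 10⁷ ppt = 45.6 ppm.

45.6 ppm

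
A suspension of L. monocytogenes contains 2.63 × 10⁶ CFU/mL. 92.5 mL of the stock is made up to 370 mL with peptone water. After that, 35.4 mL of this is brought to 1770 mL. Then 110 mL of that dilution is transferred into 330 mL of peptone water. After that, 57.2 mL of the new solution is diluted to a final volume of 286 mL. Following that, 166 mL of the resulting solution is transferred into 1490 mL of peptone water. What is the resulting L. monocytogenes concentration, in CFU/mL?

Overall dilution factor = 4 × 50 × 4 × 5 × 9.976 = 3.99 × 10⁴.
2.63 × 10⁶ CFU/mL / 3.99 × 10⁴ = 65.9 CFU/mL.

65.9 CFU/mL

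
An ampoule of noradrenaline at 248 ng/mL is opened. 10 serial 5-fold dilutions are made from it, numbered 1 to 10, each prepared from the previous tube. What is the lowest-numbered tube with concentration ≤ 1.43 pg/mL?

Tube n has concentration 248 ng/mL / 5ⁿ.
Need 5ⁿ ≥ 248 ng/mL / 1.43 pg/mL = 1.73 × 10⁵, so n ≥ 7.50.
First such tube: n = 8.

tube 8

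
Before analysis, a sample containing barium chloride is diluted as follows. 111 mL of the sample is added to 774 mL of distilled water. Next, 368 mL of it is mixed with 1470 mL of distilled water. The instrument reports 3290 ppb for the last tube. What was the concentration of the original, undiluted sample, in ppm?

Overall dilution factor = 7.973 × 4.995 = 39.8.
Original = 3290 ppb × 39.8 = 1.31 × 10⁵ ppb = 131 ppm.

131 ppm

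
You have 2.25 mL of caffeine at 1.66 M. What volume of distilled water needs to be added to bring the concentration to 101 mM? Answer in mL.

34.7 mL

101 mM = 0.101 M.
V₂ = C₁V₁/C₂ = 1.66 × 2.25 / 0.101 = 37.0 mL.
Diluent to add = V₂ − V₁ = 37.0 − 2.25 = 34.7 mL.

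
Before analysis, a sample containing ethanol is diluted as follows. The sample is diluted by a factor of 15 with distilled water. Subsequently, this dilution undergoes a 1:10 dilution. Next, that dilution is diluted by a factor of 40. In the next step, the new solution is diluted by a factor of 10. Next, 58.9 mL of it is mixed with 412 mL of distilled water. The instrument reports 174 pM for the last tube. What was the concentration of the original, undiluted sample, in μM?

83.5 μM

Overall dilution factor = 15 × 10 × 40 × 10 × 7.995 = 4.80 × 10⁵.
Original = 174 pM × 4.80 × 10⁵ = 8.35 × 10⁷ pM = 83.5 μM.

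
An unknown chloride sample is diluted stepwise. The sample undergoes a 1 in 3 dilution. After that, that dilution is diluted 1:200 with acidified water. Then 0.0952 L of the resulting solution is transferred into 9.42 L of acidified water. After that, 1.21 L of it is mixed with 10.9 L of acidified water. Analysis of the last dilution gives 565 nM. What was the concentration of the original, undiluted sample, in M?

Overall dilution factor = 3 × 200 × 99.95 × 10.01 = 6.00 × 10⁵.
Original = 565 nM × 6.00 × 10⁵ = 3.39 × 10⁸ nM = 0.339 M.

0.339 M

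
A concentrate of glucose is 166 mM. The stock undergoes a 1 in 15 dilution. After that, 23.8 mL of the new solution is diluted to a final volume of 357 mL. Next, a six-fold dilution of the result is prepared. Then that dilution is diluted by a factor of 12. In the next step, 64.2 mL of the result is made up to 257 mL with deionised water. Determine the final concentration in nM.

2560 nM

Overall dilution factor = 15 × 15 × 6 × 12 × 4.003 = 6.49 × 10⁴.
166 mM / 6.49 × 10⁴ = 2.56 × 10⁻³ mM = 2560 nM.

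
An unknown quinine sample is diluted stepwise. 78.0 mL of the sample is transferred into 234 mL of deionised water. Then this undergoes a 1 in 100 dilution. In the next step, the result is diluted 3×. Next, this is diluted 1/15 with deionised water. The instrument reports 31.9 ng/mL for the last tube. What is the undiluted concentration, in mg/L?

574 mg/L

Overall dilution factor = 4 × 100 × 3 × 15 = 1.80 × 10⁴.
Original = 31.9 ng/mL × 1.80 × 10⁴ = 5.74 × 10⁵ ng/mL = 574 mg/L.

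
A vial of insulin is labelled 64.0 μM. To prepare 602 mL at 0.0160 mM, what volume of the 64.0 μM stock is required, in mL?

150 mL

0.0160 mM = 16.0 μM.
V₁ = C₂V₂/C₁ = 16.0 × 602 / 64.0 = 150 mL.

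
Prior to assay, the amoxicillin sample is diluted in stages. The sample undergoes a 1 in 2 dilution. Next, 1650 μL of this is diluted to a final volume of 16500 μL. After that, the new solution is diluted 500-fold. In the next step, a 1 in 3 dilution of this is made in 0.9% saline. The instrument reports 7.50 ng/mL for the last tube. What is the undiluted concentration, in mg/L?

225 mg/L

Overall dilution factor = 2 × 10 × 500 × 3 = 3.00 × 10⁴.
Original = 7.50 ng/mL × 3.00 × 10⁴ = 2.25 × 10⁵ ng/mL = 225 mg/L.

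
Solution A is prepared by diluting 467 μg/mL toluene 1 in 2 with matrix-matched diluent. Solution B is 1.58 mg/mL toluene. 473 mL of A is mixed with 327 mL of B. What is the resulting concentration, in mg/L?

784 mg/L

C_A = 467 μg/mL / 2 = 234 μg/mL.
C_B = 1.58 mg/mL = 1580 μg/mL.
C_mix = (C_A·V_A + C_B·V_B)/(V_A + V_B) = (234×473 + 1580×327) / 800.0 = 784 μg/mL = 784 mg/L.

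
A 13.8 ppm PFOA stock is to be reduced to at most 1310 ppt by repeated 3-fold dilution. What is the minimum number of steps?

9

Need 3ⁿ ≥ 1.05 × 10⁴, so n ≥ log(1.05 × 10⁴)/log(3) = 8.43.
Minimum whole steps: n = 9.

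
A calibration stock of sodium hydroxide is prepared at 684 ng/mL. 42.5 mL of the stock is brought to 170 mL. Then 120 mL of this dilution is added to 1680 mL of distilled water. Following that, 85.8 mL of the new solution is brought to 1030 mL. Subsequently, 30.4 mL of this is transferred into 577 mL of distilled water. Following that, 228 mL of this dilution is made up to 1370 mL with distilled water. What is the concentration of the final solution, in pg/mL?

7.91 pg/mL

Overall dilution factor = 4 × 15 × 12.00 × 19.98 × 6.009 = 8.65 × 10⁴.
684 ng/mL / 8.65 × 10⁴ = 7.91 × 10⁻³ ng/mL = 7.91 pg/mL.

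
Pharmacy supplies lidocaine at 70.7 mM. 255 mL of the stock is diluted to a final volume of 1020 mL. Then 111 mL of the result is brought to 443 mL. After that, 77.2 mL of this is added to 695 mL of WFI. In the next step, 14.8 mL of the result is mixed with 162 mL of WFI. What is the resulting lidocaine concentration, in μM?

Overall dilution factor = 4 × 3.991 × 10.00 × 11.95 = 1908.
70.7 mM / 1908 = 0.0371 mM = 37.1 μM.

37.1 μM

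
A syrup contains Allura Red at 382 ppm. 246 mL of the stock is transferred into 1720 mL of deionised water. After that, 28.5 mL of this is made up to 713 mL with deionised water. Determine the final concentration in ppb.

Overall dilution factor = 7.992 × 25.02 = 200.
382 ppm / 200 = 1.91 ppm = 1910 ppb.

1910 ppb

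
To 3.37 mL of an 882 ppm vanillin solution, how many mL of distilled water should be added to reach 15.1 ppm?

193 mL

V₂ = C₁V₁/C₂ = 882 × 3.37 / 15.1 = 197 mL.
Diluent to add = V₂ − V₁ = 197 − 3.37 = 193 mL.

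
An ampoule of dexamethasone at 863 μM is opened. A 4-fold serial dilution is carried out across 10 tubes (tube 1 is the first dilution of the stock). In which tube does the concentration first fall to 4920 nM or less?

tube 4

Tube n has concentration 863 μM / 4ⁿ.
Need 4ⁿ ≥ 863 μM / 4920 nM = 175, so n ≥ 3.73.
First such tube: n = 4.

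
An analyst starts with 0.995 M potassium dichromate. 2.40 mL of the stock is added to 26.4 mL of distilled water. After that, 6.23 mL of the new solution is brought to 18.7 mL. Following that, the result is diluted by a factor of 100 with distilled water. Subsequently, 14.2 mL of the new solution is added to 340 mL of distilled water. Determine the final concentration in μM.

11.1 μM

Overall dilution factor = 12 × 3.002 × 100 × 24.94 = 8.98 × 10⁴.
0.995 M / 8.98 × 10⁴ = 1.11 × 10⁻⁵ M = 11.1 μM.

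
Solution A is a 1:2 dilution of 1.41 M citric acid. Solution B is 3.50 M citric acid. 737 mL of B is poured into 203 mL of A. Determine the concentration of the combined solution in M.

C_A = 1.41 M / 2 = 0.705 M.
C_mix = (C_A·V_A + C_B·V_B)/(V_A + V_B) = (0.705×203 + 3.50×737) / 940.0 = 2.90 M.

2.90 M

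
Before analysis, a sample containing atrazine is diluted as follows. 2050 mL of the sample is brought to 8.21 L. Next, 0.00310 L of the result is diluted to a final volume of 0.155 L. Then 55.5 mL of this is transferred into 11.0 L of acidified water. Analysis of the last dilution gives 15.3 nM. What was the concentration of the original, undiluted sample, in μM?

Overall dilution factor = 4.005 × 50 × 199.2 = 3.99 × 10⁴.
Original = 15.3 nM × 3.99 × 10⁴ = 6.10 × 10⁵ nM = 610 μM.

610 μM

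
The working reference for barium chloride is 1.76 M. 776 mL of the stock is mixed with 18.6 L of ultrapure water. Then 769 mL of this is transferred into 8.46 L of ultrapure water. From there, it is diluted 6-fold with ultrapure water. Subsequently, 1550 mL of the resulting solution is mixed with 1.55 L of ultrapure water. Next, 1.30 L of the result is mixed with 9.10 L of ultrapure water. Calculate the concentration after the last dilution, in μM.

Overall dilution factor = 24.97 × 12.00 × 6 × 2 × 8 = 2.88 × 10⁴.
1.76 M / 2.88 × 10⁴ = 6.12 × 10⁻⁵ M = 61.2 μM.

61.2 μM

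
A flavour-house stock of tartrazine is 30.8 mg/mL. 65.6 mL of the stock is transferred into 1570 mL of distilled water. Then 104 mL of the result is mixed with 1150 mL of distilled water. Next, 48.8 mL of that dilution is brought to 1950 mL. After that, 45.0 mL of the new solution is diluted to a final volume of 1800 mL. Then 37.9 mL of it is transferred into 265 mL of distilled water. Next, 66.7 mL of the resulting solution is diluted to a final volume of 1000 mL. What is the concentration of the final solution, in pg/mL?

535 pg/mL

Overall dilution factor = 24.93 × 12.06 × 39.96 × 40 × 7.992 × 14.99 = 5.76 × 10⁷.
30.8 mg/mL / 5.76 × 10⁷ = 5.35 × 10⁻⁷ mg/mL = 535 pg/mL.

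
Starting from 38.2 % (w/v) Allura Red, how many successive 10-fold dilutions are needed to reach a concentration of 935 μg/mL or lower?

Need 10ⁿ ≥ 409, so n ≥ log(409)/log(10) = 2.61.
Minimum whole steps: n = 3.

3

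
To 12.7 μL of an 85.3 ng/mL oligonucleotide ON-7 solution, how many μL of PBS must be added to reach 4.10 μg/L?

252 μL

4.10 μg/L = 4.10 ng/mL.
V₂ = C₁V₁/C₂ = 85.3 × 12.7 / 4.10 = 264 μL.
Diluent to add = V₂ − V₁ = 264 − 12.7 = 252 μL.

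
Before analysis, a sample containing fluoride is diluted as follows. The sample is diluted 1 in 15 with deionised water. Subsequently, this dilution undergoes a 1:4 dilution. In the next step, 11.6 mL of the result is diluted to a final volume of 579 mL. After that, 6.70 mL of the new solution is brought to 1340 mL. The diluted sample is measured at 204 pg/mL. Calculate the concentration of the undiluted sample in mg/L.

122 mg/L

Overall dilution factor = 15 × 4 × 49.91 × 200 = 5.99 × 10⁵.
Original = 204 pg/mL × 5.99 × 10⁵ = 1.22 × 10⁸ pg/mL = 122 mg/L.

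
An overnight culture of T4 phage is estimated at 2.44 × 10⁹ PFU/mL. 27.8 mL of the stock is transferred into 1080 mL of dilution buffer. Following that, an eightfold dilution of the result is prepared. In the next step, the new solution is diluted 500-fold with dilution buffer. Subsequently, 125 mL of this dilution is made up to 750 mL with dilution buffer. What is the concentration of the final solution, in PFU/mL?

Overall dilution factor = 39.85 × 8 × 500 × 6 = 9.56 × 10⁵.
2.44 × 10⁹ PFU/mL / 9.56 × 10⁵ = 2550 PFU/mL.

2550 PFU/mL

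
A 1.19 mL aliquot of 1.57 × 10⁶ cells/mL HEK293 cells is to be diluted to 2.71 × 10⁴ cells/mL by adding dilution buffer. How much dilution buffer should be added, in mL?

V₂ = C₁V₁/C₂ = 1.57 × 10⁶ × 1.19 / 2.71 × 10⁴ = 68.9 mL.
Diluent to add = V₂ − V₁ = 68.9 − 1.19 = 67.8 mL.

67.8 mL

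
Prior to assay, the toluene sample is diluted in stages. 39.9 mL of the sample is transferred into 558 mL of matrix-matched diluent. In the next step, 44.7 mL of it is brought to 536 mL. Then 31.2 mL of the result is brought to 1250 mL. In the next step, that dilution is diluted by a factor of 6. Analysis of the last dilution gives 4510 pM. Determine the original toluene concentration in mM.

0.195 mM

Overall dilution factor = 14.98 × 11.99 × 40.06 × 6 = 4.32 × 10⁴.
Original = 4510 pM × 4.32 × 10⁴ = 1.95 × 10⁸ pM = 0.195 mM.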